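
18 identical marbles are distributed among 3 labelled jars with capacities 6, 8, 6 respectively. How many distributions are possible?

Without the upper bounds there are C(20,2) = 190 ways to split 18 among 3 jars.
Subtract solutions that violate a single cap (substitute x_i' = x_i − (cap_i+1)): x_1 ≥ 7 gives C(13,2) = 78; x_2 ≥ 9 gives C(11,2) = 55; x_3 ≥ 7 gives C(13,2) = 78. Together 211.
Add back pairs where two caps are both exceeded: 6 + 15 + 6 = 27.
By inclusion–exclusion the count is 190 − 211 + 27 = 6.

6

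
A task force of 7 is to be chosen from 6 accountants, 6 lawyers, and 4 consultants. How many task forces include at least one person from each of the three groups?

With no constraint there are C(16,7) = 11440 possible selections.
Subtract selections that omit an entire group: no accountants → C(10,7) = 120; no lawyers → C(10,7) = 120; no consultants → C(12,7) = 792.
Add back selections omitting two groups (i.e. drawn from a single group): C(6,7) + C(6,7) + C(4,7) = 0.
By inclusion–exclusion: 11440 − 1032 + 0 = 10408.

10408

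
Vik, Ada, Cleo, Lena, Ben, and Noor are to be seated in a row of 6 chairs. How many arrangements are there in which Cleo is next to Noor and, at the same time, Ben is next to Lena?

96

Treat {Cleo,Noor} as one block (2 orders) and {Ben,Lena} as another (2 orders).
That leaves 4 units to arrange: 2 × 2 × 4! = 4 × 24 = 96.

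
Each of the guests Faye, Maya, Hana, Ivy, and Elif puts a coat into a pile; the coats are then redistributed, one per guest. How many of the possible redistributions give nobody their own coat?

44

Count assignments avoiding every fixed point. For any j of the 5 guests fixed to their own coat, the other 5−j can be arranged in (5−j)! ways.
By inclusion–exclusion this is Σ_{j=0}^{5} (−1)^j C(5,j)·(5−j)!.
Computing: 120 − 120 + 60 − 20 + 5 − 1 = 44.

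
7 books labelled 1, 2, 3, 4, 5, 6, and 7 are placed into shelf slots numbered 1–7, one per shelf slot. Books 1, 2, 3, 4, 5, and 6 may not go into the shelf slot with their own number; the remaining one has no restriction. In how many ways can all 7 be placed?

Let Aᵢ (for 1 ≤ i ≤ 6) be the placements that put book i in its forbidden shelf slot. Any j of these fix j positions, leaving (7−j)! ways to fill the rest, and there are C(6,j) ways to pick which j.
By inclusion–exclusion, the number of valid placements is Σ_{j=0}^{6} (−1)^j C(6,j)·(7−j)!.
Computing: 5040 − 4320 + 1800 − 480 + 90 − 12 + 1 = 2119.

2119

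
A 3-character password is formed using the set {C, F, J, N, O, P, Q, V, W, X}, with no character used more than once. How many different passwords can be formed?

Choose and order 3 of the 10 symbols: the first character has 10 options, the next 9, then 8.
That product is 10 × 9 × 8 = 720.

720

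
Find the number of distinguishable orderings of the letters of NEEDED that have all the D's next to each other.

Treat the 2 copies of D as a single block. The multiset to arrange is then {DD, E, E, E, N}, 5 items in all.
That gives (5)!/(3!) = 20 arrangements.

20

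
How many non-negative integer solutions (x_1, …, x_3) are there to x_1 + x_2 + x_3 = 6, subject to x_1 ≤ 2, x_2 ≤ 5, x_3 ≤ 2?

Ignoring the caps, the number of non-negative solutions to x_1+…+x_3 = 6 is C(8,2) = 28.
Subtract solutions that violate a single cap (substitute x_i' = x_i − (cap_i+1)): x_1 ≥ 3 gives C(5,2) = 10; x_2 ≥ 6 gives C(2,2) = 1; x_3 ≥ 3 gives C(5,2) = 10. Together 21.
Add back pairs where two caps are both exceeded: 0 + 1 + 0 = 1.
By inclusion–exclusion the count is 28 − 21 + 1 = 8.

8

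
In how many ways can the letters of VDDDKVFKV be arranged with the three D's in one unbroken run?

Treat the 3 copies of D as a single block. The multiset to arrange is then {DDD, F, K, K, V, V, V}, 7 items in all.
That gives (7)!/(3!·2!) = 420 arrangements.

420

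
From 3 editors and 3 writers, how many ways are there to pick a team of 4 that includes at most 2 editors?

12

Split by how many editors are chosen (0 through 2).
Sum: C(3,0)·C(3,4) + C(3,1)·C(3,3) + C(3,2)·C(3,2) = 0 + 3 + 9 = 12.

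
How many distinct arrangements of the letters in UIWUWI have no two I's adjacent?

There are 6!/(2!·2!·2!) = 90 arrangements of UIWUWI in total.
If the two I's are adjacent, glue them into one block, leaving 5 items to arrange: (5)!/(2!·2!) = 30 ways.
Subtracting, 90 − 30 = 60 arrangements keep the I's apart.

60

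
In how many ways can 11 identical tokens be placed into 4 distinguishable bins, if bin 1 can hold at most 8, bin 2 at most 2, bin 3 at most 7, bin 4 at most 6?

139

Without the upper bounds there are C(14,3) = 364 ways to split 11 among 4 bins.
Subtract solutions that violate a single cap (substitute x_i' = x_i − (cap_i+1)): x_1 ≥ 9 gives C(5,3) = 10; x_2 ≥ 3 gives C(11,3) = 165; x_3 ≥ 8 gives C(6,3) = 20; x_4 ≥ 7 gives C(7,3) = 35. Together 230.
Add back pairs where two caps are both exceeded: 0 + 0 + 0 + 1 + 4 + 0 = 5.
By inclusion–exclusion the count is 364 − 230 + 5 = 139.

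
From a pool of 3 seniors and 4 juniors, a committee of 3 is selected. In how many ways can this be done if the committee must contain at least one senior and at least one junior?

30

Total 3-person selections from all 7: C(7,3) = 35.
Subtract selections that omit an entire group: no seniors → C(4,3) = 4; no juniors → C(3,3) = 1.
Both groups omitted at once is impossible, so 35 − 5 = 30.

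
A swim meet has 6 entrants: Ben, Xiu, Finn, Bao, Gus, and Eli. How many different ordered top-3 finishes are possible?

This is an ordered selection of 3 from 6: P(6,3).
That gives 6 × 5 × 4 = 120.

120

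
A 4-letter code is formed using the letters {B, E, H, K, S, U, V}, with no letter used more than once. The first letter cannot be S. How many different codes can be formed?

720

The first letter has 7−1 = 6 choices (anything except S).
The remaining 3 letters are filled from the other 6 symbols without repetition: 6 × 5 × 4 = 120.
Total: 6 × 120 = 720.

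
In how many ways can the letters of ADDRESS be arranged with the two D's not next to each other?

Total arrangements of ADDRESS: 7!/(2!·2!) = 1260.
If the two D's are adjacent, glue them into one block, leaving 6 items to arrange: (6)!/(2!) = 360 ways.
Subtracting, 1260 − 360 = 900 arrangements keep the D's apart.

900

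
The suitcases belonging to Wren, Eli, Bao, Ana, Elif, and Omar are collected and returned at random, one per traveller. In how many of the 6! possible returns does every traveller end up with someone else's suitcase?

265

Count assignments avoiding every fixed point. For any j of the 6 travellers fixed to their own suitcase, the other 6−j can be arranged in (6−j)! ways.
By inclusion–exclusion this is Σ_{j=0}^{6} (−1)^j C(6,j)·(6−j)!.
Computing: 720 − 720 + 360 − 120 + 30 − 6 + 1 = 265.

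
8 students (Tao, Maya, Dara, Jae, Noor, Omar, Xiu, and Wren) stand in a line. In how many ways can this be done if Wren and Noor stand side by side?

10080

Treat {Wren, Noor} as a single unit. There are 7 units to order, and the pair itself can be ordered 2 ways.
So the count is 2·(7)! = 10080.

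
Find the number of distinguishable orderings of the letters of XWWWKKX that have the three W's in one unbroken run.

Treat the 3 copies of W as a single block. The multiset to arrange is then {WWW, K, K, X, X}, 5 items in all.
That gives (5)!/(2!·2!) = 30 arrangements.

30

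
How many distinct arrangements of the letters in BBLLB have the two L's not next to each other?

Total arrangements of BBLLB: 5!/(3!·2!) = 10.
If the two L's are adjacent, glue them into one block, leaving 4 items to arrange: (4)!/(3!) = 4 ways.
Subtracting, 10 − 4 = 6 arrangements keep the L's apart.

6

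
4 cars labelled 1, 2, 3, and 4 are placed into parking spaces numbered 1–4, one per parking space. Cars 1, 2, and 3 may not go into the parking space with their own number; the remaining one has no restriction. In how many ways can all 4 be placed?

11

Let Aᵢ (for i ∈ {1, 2, 3}) be the placements that put car i in its forbidden parking space. Any j of these fix j positions, leaving (4−j)! ways to fill the rest, and there are C(3,j) ways to pick which j.
By inclusion–exclusion, the number of valid placements is Σ_{j=0}^{3} (−1)^j C(3,j)·(4−j)!.
Computing: 24 − 18 + 6 − 1 = 11.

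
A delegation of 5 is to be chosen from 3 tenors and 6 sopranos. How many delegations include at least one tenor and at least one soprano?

120

Unrestricted: C(9,5) = 126 ways to pick any 5 of the 9.
Subtract selections that omit an entire group: no tenors → C(6,5) = 6; no sopranos → C(3,5) = 0.
Both groups omitted at once is impossible, so 126 − 6 = 120.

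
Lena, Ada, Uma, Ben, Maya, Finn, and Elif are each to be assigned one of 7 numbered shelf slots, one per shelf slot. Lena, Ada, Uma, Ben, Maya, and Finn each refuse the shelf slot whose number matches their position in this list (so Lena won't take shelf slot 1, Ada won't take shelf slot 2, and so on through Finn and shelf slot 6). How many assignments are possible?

Let Aᵢ (for 1 ≤ i ≤ 6) be the placements that put person i in their forbidden shelf slot. Any j of these fix j positions, leaving (7−j)! ways to fill the rest, and there are C(6,j) ways to pick which j.
By inclusion–exclusion, the number of valid placements is Σ_{j=0}^{6} (−1)^j C(6,j)·(7−j)!.
Computing: 5040 − 4320 + 1800 − 480 + 90 − 12 + 1 = 2119.

2119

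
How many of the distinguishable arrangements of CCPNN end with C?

With the last slot taken by C, it remains to arrange the other 4 letters (CPNN).
Those 4 letters have N appearing twice, giving (4)!/(2!) = 12.

12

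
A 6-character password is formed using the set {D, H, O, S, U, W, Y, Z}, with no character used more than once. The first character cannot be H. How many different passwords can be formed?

The first character has 8−1 = 7 choices (anything except H).
The remaining 5 characters are filled from the other 7 symbols without repetition: 7 × 6 × 5 × 4 × 3 = 2520.
Total: 7 × 2520 = 17640.

17640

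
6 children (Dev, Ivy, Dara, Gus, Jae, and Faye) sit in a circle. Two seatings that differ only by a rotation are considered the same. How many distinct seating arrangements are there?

Around a circle, 6 distinct people have 6!/6 = (5)! = 120 rotationally distinct seatings.

120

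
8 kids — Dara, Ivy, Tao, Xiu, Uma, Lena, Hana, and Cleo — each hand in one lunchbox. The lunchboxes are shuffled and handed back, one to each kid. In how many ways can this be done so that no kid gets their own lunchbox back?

14833

Count assignments avoiding every fixed point. For any j of the 8 kids fixed to their own lunchbox, the other 8−j can be arranged in (8−j)! ways.
By inclusion–exclusion this is Σ_{j=0}^{8} (−1)^j C(8,j)·(8−j)!.
Computing: 40320 − 40320 + 20160 − 6720 + 1680 − 336 + 56 − 8 + 1 = 14833.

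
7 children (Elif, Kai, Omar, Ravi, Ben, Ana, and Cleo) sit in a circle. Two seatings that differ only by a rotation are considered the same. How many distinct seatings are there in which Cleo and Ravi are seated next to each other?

Treat {Cleo, Ravi} as one unit (2 internal orders) and seat the resulting 6 units around the table: (5)! circular arrangements.
So 2 × (5)! = 2 × 120 = 240.

240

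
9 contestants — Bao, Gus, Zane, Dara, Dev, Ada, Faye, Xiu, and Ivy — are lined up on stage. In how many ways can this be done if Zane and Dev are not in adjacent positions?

There are 9! = 362880 arrangements in all. If Zane and Dev are adjacent, merging them into one block gives 2·(8)! = 80640 arrangements.
Complementary counting: 362880 − 80640 = 282240.

282240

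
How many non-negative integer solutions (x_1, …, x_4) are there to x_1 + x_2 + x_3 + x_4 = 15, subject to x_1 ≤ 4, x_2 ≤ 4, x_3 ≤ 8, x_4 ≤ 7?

124

By stars and bars, unrestricted non-negative solutions to x_1+…+x_4 = 15 number C(15+3,3) = 816.
Subtract solutions that violate a single cap (substitute x_i' = x_i − (cap_i+1)): x_1 ≥ 5 gives C(13,3) = 286; x_2 ≥ 5 gives C(13,3) = 286; x_3 ≥ 9 gives C(9,3) = 84; x_4 ≥ 8 gives C(10,3) = 120. Together 776.
Add back pairs where two caps are both exceeded: 56 + 4 + 10 + 4 + 10 + 0 = 84.
By inclusion–exclusion the count is 816 − 776 + 84 = 124.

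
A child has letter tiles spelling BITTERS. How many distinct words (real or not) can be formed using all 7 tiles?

2520

Letter multiplicities in BITTERS: B×1, E×1, I×1, R×1, S×1, T×2.
Dividing 7! = 5040 by 2! = 2 for the repeated letters gives 2520.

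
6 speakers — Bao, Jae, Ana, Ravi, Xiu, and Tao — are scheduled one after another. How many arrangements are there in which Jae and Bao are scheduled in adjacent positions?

Place the 4 others and the Jae-Bao pair as 5 objects in a line; the pair has 2 internal arrangements.
So the count is 2·(5)! = 240.

240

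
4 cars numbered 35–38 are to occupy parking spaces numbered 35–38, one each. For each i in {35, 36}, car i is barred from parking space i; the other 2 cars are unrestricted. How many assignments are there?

14

Let Aᵢ (for i ∈ {35, 36}) be the placements that put car i in its forbidden parking space. Any j of these fix j positions, leaving (4−j)! ways to fill the rest, and there are C(2,j) ways to pick which j.
By inclusion–exclusion, the number of valid placements is Σ_{j=0}^{2} (−1)^j C(2,j)·(4−j)!.
Computing: 24 − 12 + 2 = 14.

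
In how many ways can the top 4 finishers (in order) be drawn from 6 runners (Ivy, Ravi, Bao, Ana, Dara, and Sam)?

360

There are 6 choices for 1st place, 5 for 2nd, and so on down to 3 for position 4.
That gives 6 × 5 × 4 × 3 = 360.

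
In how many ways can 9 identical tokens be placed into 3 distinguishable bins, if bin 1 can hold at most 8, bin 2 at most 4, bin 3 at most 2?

14

By stars and bars, unrestricted non-negative solutions to x_1+…+x_3 = 9 number C(9+2,2) = 55.
Subtract solutions that violate a single cap (substitute x_i' = x_i − (cap_i+1)): x_1 ≥ 9 gives C(2,2) = 1; x_2 ≥ 5 gives C(6,2) = 15; x_3 ≥ 3 gives C(8,2) = 28. Together 44.
Add back pairs where two caps are both exceeded: 0 + 0 + 3 = 3.
By inclusion–exclusion the count is 55 − 44 + 3 = 14.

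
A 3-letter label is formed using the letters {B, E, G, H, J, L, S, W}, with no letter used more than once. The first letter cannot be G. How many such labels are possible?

The first letter has 8−1 = 7 choices (anything except G).
The remaining 2 letters are filled from the other 7 symbols without repetition: 7 × 6 = 42.
Total: 7 × 42 = 294.

294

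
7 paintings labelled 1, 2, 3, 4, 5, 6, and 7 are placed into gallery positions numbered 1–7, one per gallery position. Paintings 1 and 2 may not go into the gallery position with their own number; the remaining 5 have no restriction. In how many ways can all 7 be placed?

Let Aᵢ (for i ∈ {1, 2}) be the placements that put painting i in its forbidden gallery position. Any j of these fix j positions, leaving (7−j)! ways to fill the rest, and there are C(2,j) ways to pick which j.
By inclusion–exclusion, the number of valid placements is Σ_{j=0}^{2} (−1)^j C(2,j)·(7−j)!.
Computing: 5040 − 1440 + 120 = 3720.

3720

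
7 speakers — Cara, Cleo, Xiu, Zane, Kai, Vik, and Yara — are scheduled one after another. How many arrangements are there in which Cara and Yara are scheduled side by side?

Place the 5 others and the Cara-Yara pair as 6 objects in a line; the pair has 2 internal arrangements.
That gives 2 × 6! = 2 × 720 = 1440.

1440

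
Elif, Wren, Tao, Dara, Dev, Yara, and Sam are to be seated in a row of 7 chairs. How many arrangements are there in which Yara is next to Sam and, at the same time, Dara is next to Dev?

480

Treat {Yara,Sam} as one block (2 orders) and {Dara,Dev} as another (2 orders).
That leaves 5 units to arrange: 2 × 2 × 5! = 4 × 120 = 480.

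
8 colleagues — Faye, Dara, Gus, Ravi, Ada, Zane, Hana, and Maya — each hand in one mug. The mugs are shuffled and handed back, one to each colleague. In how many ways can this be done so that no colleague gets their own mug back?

14833

This is the derangement count D_8: permutations of 8 items with no fixed point.
By inclusion–exclusion this is Σ_{j=0}^{8} (−1)^j C(8,j)·(8−j)!.
Computing: 40320 − 40320 + 20160 − 6720 + 1680 − 336 + 56 − 8 + 1 = 14833.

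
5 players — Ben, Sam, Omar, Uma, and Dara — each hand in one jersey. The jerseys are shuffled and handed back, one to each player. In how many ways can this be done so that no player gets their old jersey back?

44

Let Aᵢ be the assignments in which player i gets their old jersey. We want the size of the complement of A₁∪…∪A_5.
By inclusion–exclusion this is Σ_{j=0}^{5} (−1)^j C(5,j)·(5−j)!.
Computing: 120 − 120 + 60 − 20 + 5 − 1 = 44.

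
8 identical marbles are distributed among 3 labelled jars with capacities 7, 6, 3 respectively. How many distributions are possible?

26

By stars and bars, unrestricted non-negative solutions to x_1+…+x_3 = 8 number C(8+2,2) = 45.
Subtract solutions that violate a single cap (substitute x_i' = x_i − (cap_i+1)): x_1 ≥ 8 gives C(2,2) = 1; x_2 ≥ 7 gives C(3,2) = 3; x_3 ≥ 4 gives C(6,2) = 15. Together 19.
No two caps can be exceeded simultaneously, so the pair terms are all 0.
By inclusion–exclusion the count is 45 − 19 + 0 = 26.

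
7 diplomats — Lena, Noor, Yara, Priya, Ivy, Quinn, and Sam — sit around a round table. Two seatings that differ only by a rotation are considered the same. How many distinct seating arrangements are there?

Around a circle, 7 distinct people have 7!/7 = (6)! = 720 rotationally distinct seatings.

720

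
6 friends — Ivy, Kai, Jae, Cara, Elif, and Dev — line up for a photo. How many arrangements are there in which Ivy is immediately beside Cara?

Treat {Ivy, Cara} as a single unit. There are 5 units to order, and the pair itself can be ordered 2 ways.
So the count is 2·(5)! = 240.

240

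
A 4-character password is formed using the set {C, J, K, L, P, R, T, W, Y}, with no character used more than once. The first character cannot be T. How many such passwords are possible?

2688

The first character has 9−1 = 8 choices (anything except T).
The remaining 3 characters are filled from the other 8 symbols without repetition: 8 × 7 × 6 = 336.
Total: 8 × 336 = 2688.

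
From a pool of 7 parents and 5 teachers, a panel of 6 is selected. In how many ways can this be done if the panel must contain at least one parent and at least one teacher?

Unrestricted: C(12,6) = 924 ways to pick any 6 of the 12.
Subtract selections that omit an entire group: no parents → C(5,6) = 0; no teachers → C(7,6) = 7.
Both groups omitted at once is impossible, so 924 − 7 = 917.

917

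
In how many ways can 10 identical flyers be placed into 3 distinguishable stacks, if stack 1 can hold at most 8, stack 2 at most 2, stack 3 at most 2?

6

By stars and bars, unrestricted non-negative solutions to x_1+…+x_3 = 10 number C(10+2,2) = 66.
Subtract solutions that violate a single cap (substitute x_i' = x_i − (cap_i+1)): x_1 ≥ 9 gives C(3,2) = 3; x_2 ≥ 3 gives C(9,2) = 36; x_3 ≥ 3 gives C(9,2) = 36. Together 75.
Add back pairs where two caps are both exceeded: 0 + 0 + 15 = 15.
By inclusion–exclusion the count is 66 − 75 + 15 = 6.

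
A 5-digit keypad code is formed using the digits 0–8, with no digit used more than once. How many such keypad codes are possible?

This is a permutation of 5 out of 9: P(9,5) = 9!/4!.
That product is 9 × 8 × 7 × 6 × 5 = 15120.

15120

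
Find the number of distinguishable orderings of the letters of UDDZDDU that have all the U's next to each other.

Treat the 2 copies of U as a single block. The multiset to arrange is then {UU, D, D, D, D, Z}, 6 items in all.
That gives (6)!/(4!) = 30 arrangements.

30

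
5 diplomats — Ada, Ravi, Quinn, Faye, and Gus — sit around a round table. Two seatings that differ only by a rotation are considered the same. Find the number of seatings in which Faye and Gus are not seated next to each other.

12

All circular seatings of 5 people number (4)! = 24.
Seatings with Faye beside Gus: treat them as a block with 2 internal orders, giving 2 × (3)! = 12.
Subtracting, 24 − 12 = 12.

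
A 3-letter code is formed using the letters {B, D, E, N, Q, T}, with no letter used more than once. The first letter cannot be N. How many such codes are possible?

100

The first letter has 6−1 = 5 choices (anything except N).
The remaining 2 letters are filled from the other 5 symbols without repetition: 5 × 4 = 20.
Total: 5 × 20 = 100.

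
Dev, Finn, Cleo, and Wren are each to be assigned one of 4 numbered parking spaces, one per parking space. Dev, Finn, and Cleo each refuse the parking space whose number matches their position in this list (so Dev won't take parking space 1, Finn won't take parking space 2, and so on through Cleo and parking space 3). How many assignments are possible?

11

Let Aᵢ (for i ∈ {1, 2, 3}) be the placements that put person i in their forbidden parking space. Any j of these fix j positions, leaving (4−j)! ways to fill the rest, and there are C(3,j) ways to pick which j.
By inclusion–exclusion, the number of valid placements is Σ_{j=0}^{3} (−1)^j C(3,j)·(4−j)!.
Computing: 24 − 18 + 6 − 1 = 11.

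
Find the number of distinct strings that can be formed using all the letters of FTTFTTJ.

The 7 letters of FTTFTTJ have repeats: F appearing twice and T appearing 4 times.
So there are 7! / (4!·2!) = 105 distinguishable arrangements.

105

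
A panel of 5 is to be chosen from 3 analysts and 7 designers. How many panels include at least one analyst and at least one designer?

Total 5-person selections from all 10: C(10,5) = 252.
Subtract selections that omit an entire group: no analysts → C(7,5) = 21; no designers → C(3,5) = 0.
Both groups omitted at once is impossible, so 252 − 21 = 231.

231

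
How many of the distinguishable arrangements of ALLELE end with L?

30

With the last slot taken by L, it remains to arrange the other 5 letters (ALELE).
Those 5 letters have E appearing twice and L appearing twice, giving (5)!/(2!·2!) = 30.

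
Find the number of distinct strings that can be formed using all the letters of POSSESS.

210

POSSESS has 7 letters with S appearing 4 times.
Dividing 7! = 5040 by 4! = 24 for the repeated letters gives 210.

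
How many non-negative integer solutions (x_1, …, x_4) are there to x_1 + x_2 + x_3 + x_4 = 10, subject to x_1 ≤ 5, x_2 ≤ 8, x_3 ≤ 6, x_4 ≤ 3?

By stars and bars, unrestricted non-negative solutions to x_1+…+x_4 = 10 number C(10+3,3) = 286.
Subtract solutions that violate a single cap (substitute x_i' = x_i − (cap_i+1)): x_1 ≥ 6 gives C(7,3) = 35; x_2 ≥ 9 gives C(4,3) = 4; x_3 ≥ 7 gives C(6,3) = 20; x_4 ≥ 4 gives C(9,3) = 84. Together 143.
Add back pairs where two caps are both exceeded: 0 + 0 + 1 + 0 + 0 + 0 = 1.
By inclusion–exclusion the count is 286 − 143 + 1 = 144.

144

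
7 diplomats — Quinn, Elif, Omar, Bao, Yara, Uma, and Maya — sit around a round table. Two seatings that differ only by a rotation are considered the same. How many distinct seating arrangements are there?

720

Around a circle, 7 distinct people have 7!/7 = (6)! = 720 rotationally distinct seatings.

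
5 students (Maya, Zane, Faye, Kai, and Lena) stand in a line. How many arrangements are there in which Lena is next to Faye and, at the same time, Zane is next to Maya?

Treat {Lena,Faye} as one block (2 orders) and {Zane,Maya} as another (2 orders).
That leaves 3 units to arrange: 2 × 2 × 3! = 4 × 6 = 24.

24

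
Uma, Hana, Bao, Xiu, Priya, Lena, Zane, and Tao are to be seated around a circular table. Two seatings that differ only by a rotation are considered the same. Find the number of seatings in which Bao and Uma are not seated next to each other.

Without the restriction there are (7)! = 5040 seatings.
Seatings with Bao beside Uma: treat them as a block with 2 internal orders, giving 2 × (6)! = 1440.
Subtracting, 5040 − 1440 = 3600.

3600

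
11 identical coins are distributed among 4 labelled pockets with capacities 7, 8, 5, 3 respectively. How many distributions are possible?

By stars and bars, unrestricted non-negative solutions to x_1+…+x_4 = 11 number C(11+3,3) = 364.
Subtract solutions that violate a single cap (substitute x_i' = x_i − (cap_i+1)): x_1 ≥ 8 gives C(6,3) = 20; x_2 ≥ 9 gives C(5,3) = 10; x_3 ≥ 6 gives C(8,3) = 56; x_4 ≥ 4 gives C(10,3) = 120. Together 206.
Add back pairs where two caps are both exceeded: 0 + 0 + 0 + 0 + 0 + 4 = 4.
By inclusion–exclusion the count is 364 − 206 + 4 = 162.

162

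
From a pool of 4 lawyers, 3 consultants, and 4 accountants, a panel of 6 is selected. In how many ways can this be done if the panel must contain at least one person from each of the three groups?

420

With no constraint there are C(11,6) = 462 possible selections.
Selections missing a whole group: no lawyers → C(7,6) = 7; no consultants → C(8,6) = 28; no accountants → C(7,6) = 7.
Add back selections omitting two groups (i.e. drawn from a single group): C(4,6) + C(3,6) + C(4,6) = 0.
By inclusion–exclusion: 462 − 42 + 0 = 420.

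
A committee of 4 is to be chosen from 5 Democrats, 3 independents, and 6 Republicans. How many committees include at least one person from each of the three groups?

495

Unrestricted: C(14,4) = 1001 ways to pick any 4 of the 14.
Selections missing a whole group: no Democrats → C(9,4) = 126; no independents → C(11,4) = 330; no Republicans → C(8,4) = 70.
Add back selections omitting two groups (i.e. drawn from a single group): C(5,4) + C(3,4) + C(6,4) = 20.
By inclusion–exclusion: 1001 − 526 + 20 = 495.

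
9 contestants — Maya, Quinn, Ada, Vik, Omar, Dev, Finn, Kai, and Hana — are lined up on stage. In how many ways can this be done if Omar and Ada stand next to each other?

Place the 7 others and the Omar-Ada pair as 8 objects in a line; the pair has 2 internal arrangements.
That gives 2 × 8! = 2 × 40320 = 80640.

80640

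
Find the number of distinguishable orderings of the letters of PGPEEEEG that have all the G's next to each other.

105

Treat the 2 copies of G as a single block. The multiset to arrange is then {GG, E, E, E, E, P, P}, 7 items in all.
That gives (7)!/(4!·2!) = 105 arrangements.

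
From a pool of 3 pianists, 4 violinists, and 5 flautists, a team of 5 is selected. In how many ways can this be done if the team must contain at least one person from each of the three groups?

590

With no constraint there are C(12,5) = 792 possible selections.
Selections missing a whole group: no pianists → C(9,5) = 126; no violinists → C(8,5) = 56; no flautists → C(7,5) = 21.
Add back selections omitting two groups (i.e. drawn from a single group): C(3,5) + C(4,5) + C(5,5) = 1.
By inclusion–exclusion: 792 − 203 + 1 = 590.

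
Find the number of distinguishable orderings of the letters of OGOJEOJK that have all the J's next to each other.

Treat the 2 copies of J as a single block. The multiset to arrange is then {JJ, E, G, K, O, O, O}, 7 items in all.
That gives (7)!/(3!) = 840 arrangements.

840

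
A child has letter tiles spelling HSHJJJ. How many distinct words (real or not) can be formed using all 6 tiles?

HSHJJJ has 6 letters with H appearing twice and J appearing 3 times.
The number of distinct arrangements is 6!/(3!·2!) = 720/12 = 60.

60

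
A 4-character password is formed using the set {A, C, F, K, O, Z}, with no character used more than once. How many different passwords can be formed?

360

With no repetition, fill the 4 characters in order: 6 choices, then 5, down to 3.
That product is 6 × 5 × 4 × 3 = 360.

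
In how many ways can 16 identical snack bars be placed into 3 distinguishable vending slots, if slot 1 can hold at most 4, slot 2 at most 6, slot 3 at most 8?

6

Without the upper bounds there are C(18,2) = 153 ways to split 16 among 3 vending slots.
Subtract solutions that violate a single cap (substitute x_i' = x_i − (cap_i+1)): x_1 ≥ 5 gives C(13,2) = 78; x_2 ≥ 7 gives C(11,2) = 55; x_3 ≥ 9 gives C(9,2) = 36. Together 169.
Add back pairs where two caps are both exceeded: 15 + 6 + 1 = 22.
By inclusion–exclusion the count is 153 − 169 + 22 = 6.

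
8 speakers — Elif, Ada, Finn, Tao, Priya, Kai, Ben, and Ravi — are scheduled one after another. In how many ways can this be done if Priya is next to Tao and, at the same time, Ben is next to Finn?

Treat {Priya,Tao} as one block (2 orders) and {Ben,Finn} as another (2 orders).
That leaves 6 units to arrange: 2 × 2 × 6! = 4 × 720 = 2880.

2880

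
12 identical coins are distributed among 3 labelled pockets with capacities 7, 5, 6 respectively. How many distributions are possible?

27

Ignoring the caps, the number of non-negative solutions to x_1+…+x_3 = 12 is C(14,2) = 91.
Subtract solutions that violate a single cap (substitute x_i' = x_i − (cap_i+1)): x_1 ≥ 8 gives C(6,2) = 15; x_2 ≥ 6 gives C(8,2) = 28; x_3 ≥ 7 gives C(7,2) = 21. Together 64.
No two caps can be exceeded simultaneously, so the pair terms are all 0.
By inclusion–exclusion the count is 91 − 64 + 0 = 27.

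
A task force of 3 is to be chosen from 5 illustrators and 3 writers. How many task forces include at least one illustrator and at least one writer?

Unrestricted: C(8,3) = 56 ways to pick any 3 of the 8.
Selections missing a whole group: no illustrators → C(3,3) = 1; no writers → C(5,3) = 10.
Both groups omitted at once is impossible, so 56 − 11 = 45.

45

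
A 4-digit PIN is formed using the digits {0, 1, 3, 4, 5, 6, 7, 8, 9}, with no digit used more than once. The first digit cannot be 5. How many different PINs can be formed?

2688

The first digit has 9−1 = 8 choices (anything except 5).
The remaining 3 digits are filled from the other 8 symbols without repetition: 8 × 7 × 6 = 336.
Total: 8 × 336 = 2688.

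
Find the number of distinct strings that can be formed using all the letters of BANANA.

60

BANANA has 6 letters with A appearing 3 times and N appearing twice.
Dividing 6! = 720 by 3!·2! = 12 for the repeated letters gives 60.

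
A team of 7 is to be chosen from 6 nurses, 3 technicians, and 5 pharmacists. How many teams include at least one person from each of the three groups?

3058

With no constraint there are C(14,7) = 3432 possible selections.
Selections missing a whole group: no nurses → C(8,7) = 8; no technicians → C(11,7) = 330; no pharmacists → C(9,7) = 36.
Add back selections omitting two groups (i.e. drawn from a single group): C(6,7) + C(3,7) + C(5,7) = 0.
By inclusion–exclusion: 3432 − 374 + 0 = 3058.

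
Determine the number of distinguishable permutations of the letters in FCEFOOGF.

3360

The 8 letters of FCEFOOGF have repeats: F appearing 3 times and O appearing twice.
So there are 8! / (3!·2!) = 3360 distinguishable arrangements.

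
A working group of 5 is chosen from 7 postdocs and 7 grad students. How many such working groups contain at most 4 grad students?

Split by how many grad students are chosen (0 through 4).
Sum: C(7,0)·C(7,5) + C(7,1)·C(7,4) + C(7,2)·C(7,3) + C(7,3)·C(7,2) + C(7,4)·C(7,1) = 21 + 245 + 735 + 735 + 245 = 1981.

1981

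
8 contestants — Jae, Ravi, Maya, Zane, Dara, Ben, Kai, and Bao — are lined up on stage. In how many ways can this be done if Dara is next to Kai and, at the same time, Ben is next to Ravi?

2880

Treat {Dara,Kai} as one block (2 orders) and {Ben,Ravi} as another (2 orders).
That leaves 6 units to arrange: 2 × 2 × 6! = 4 × 720 = 2880.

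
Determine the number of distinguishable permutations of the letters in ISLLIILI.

The 8 letters of ISLLIILI have repeats: I appearing 4 times and L appearing 3 times.
The number of distinct arrangements is 8!/(4!·3!) = 40320/144 = 280.

280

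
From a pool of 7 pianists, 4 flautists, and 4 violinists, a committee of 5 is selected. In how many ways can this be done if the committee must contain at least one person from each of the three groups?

Total 5-person selections from all 15: C(15,5) = 3003.
Selections missing a whole group: no pianists → C(8,5) = 56; no flautists → C(11,5) = 462; no violinists → C(11,5) = 462.
Add back selections omitting two groups (i.e. drawn from a single group): C(7,5) + C(4,5) + C(4,5) = 21.
By inclusion–exclusion: 3003 − 980 + 21 = 2044.

2044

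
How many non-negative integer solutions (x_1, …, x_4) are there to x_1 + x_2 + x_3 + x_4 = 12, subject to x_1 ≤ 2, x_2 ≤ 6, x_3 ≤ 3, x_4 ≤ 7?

54

Ignoring the caps, the number of non-negative solutions to x_1+…+x_4 = 12 is C(15,3) = 455.
Subtract solutions that violate a single cap (substitute x_i' = x_i − (cap_i+1)): x_1 ≥ 3 gives C(12,3) = 220; x_2 ≥ 7 gives C(8,3) = 56; x_3 ≥ 4 gives C(11,3) = 165; x_4 ≥ 8 gives C(7,3) = 35. Together 476.
Add back pairs where two caps are both exceeded: 10 + 56 + 4 + 4 + 0 + 1 = 75.
By inclusion–exclusion the count is 455 − 476 + 75 = 54.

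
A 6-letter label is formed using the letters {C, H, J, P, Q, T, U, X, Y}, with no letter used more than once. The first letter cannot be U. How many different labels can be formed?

53760

The first letter has 9−1 = 8 choices (anything except U).
The remaining 5 letters are filled from the other 8 symbols without repetition: 8 × 7 × 6 × 5 × 4 = 6720.
Total: 8 × 6720 = 53760.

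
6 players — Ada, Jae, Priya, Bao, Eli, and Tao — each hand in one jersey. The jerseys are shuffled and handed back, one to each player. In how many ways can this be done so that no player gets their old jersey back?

Count assignments avoiding every fixed point. For any j of the 6 players fixed to their old jersey, the other 6−j can be arranged in (6−j)! ways.
By inclusion–exclusion this is Σ_{j=0}^{6} (−1)^j C(6,j)·(6−j)!.
Computing: 720 − 720 + 360 − 120 + 30 − 6 + 1 = 265.

265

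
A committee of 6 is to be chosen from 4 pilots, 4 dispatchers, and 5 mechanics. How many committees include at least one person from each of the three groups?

With no constraint there are C(13,6) = 1716 possible selections.
Selections missing a whole group: no pilots → C(9,6) = 84; no dispatchers → C(9,6) = 84; no mechanics → C(8,6) = 28.
Add back selections omitting two groups (i.e. drawn from a single group): C(4,6) + C(4,6) + C(5,6) = 0.
By inclusion–exclusion: 1716 − 196 + 0 = 1520.

1520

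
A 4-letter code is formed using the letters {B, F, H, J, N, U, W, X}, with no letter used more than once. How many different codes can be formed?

With no repetition, fill the 4 letters in order: 8 choices, then 7, down to 5.
8 × 7 × 6 × 5 = 1680.

1680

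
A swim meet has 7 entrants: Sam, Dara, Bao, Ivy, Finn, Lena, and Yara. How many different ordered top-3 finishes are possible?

This is an ordered selection of 3 from 7: P(7,3).
That gives 7 × 6 × 5 = 210.

210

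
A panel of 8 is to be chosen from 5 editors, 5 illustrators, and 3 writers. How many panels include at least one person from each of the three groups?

1240

Unrestricted: C(13,8) = 1287 ways to pick any 8 of the 13.
Subtract selections that omit an entire group: no editors → C(8,8) = 1; no illustrators → C(8,8) = 1; no writers → C(10,8) = 45.
Add back selections omitting two groups (i.e. drawn from a single group): C(5,8) + C(5,8) + C(3,8) = 0.
By inclusion–exclusion: 1287 − 47 + 0 = 1240.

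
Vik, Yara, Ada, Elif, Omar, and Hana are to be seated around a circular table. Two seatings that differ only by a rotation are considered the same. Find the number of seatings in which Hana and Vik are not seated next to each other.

72

All circular seatings of 6 people number (5)! = 120.
Those with Hana next to Vik: fuse the pair into one unit and seat 5 units around a circle — 2·(4)! = 48.
Subtracting, 120 − 48 = 72.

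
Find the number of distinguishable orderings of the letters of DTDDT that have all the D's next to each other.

Treat the 3 copies of D as a single block. The multiset to arrange is then {DDD, T, T}, 3 items in all.
That gives (3)!/(2!) = 3 arrangements.

3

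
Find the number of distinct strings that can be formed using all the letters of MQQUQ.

20

Letter multiplicities in MQQUQ: M×1, Q×3, U×1.
The number of distinct arrangements is 5!/(3!) = 120/6 = 20.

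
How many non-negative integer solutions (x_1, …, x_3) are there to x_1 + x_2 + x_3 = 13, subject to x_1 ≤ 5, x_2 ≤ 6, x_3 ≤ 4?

Ignoring the caps, the number of non-negative solutions to x_1+…+x_3 = 13 is C(15,2) = 105.
Subtract solutions that violate a single cap (substitute x_i' = x_i − (cap_i+1)): x_1 ≥ 6 gives C(9,2) = 36; x_2 ≥ 7 gives C(8,2) = 28; x_3 ≥ 5 gives C(10,2) = 45. Together 109.
Add back pairs where two caps are both exceeded: 1 + 6 + 3 = 10.
By inclusion–exclusion the count is 105 − 109 + 10 = 6.

6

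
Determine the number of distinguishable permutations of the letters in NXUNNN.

30

The 6 letters of NXUNNN have repeats: N appearing 4 times.
The number of distinct arrangements is 6!/(4!) = 720/24 = 30.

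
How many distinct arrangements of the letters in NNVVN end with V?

Fix V in the last position and arrange the remaining 4 letters.
Those 4 letters have N appearing 3 times, giving (4)!/(3!) = 4.

4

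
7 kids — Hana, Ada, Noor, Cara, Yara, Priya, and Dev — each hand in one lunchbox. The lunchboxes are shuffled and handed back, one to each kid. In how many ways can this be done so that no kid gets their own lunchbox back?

Let Aᵢ be the assignments in which kid i gets their own lunchbox. We want the size of the complement of A₁∪…∪A_7.
By inclusion–exclusion this is Σ_{j=0}^{7} (−1)^j C(7,j)·(7−j)!.
Computing: 5040 − 5040 + 2520 − 840 + 210 − 42 + 7 − 1 = 1854.

1854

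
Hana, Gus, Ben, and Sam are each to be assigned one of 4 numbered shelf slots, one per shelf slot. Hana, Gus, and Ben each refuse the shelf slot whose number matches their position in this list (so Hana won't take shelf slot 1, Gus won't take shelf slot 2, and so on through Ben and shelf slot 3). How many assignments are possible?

11

Let Aᵢ (for i ∈ {1, 2, 3}) be the placements that put person i in their forbidden shelf slot. Any j of these fix j positions, leaving (4−j)! ways to fill the rest, and there are C(3,j) ways to pick which j.
By inclusion–exclusion, the number of valid placements is Σ_{j=0}^{3} (−1)^j C(3,j)·(4−j)!.
Computing: 24 − 18 + 6 − 1 = 11.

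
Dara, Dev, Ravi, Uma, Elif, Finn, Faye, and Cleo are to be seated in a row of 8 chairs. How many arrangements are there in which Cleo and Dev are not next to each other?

There are 8! = 40320 arrangements in all. If Cleo and Dev are adjacent, merging them into one block gives 2·(7)! = 10080 arrangements.
So 40320 − 10080 = 30240 arrangements keep them apart.

30240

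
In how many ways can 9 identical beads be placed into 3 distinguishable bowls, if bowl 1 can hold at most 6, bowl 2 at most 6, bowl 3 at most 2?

15

Without the upper bounds there are C(11,2) = 55 ways to split 9 among 3 bowls.
Subtract solutions that violate a single cap (substitute x_i' = x_i − (cap_i+1)): x_1 ≥ 7 gives C(4,2) = 6; x_2 ≥ 7 gives C(4,2) = 6; x_3 ≥ 3 gives C(8,2) = 28. Together 40.
No two caps can be exceeded simultaneously, so the pair terms are all 0.
By inclusion–exclusion the count is 55 − 40 + 0 = 15.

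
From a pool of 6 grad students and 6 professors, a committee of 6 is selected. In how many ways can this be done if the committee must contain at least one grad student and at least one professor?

922

Total 6-person selections from all 12: C(12,6) = 924.
Subtract selections that omit an entire group: no grad students → C(6,6) = 1; no professors → C(6,6) = 1.
Both groups omitted at once is impossible, so 924 − 2 = 922.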